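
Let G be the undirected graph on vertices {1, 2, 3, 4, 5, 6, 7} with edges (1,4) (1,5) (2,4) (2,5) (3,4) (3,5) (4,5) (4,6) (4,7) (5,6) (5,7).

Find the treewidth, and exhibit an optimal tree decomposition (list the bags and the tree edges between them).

Treewidth 2.
One optimal decomposition is:
Bags: B1 = {1, 4, 5}  B2 = {4, 5, 6}  B3 = {4, 5, 7}  B4 = {3, 4, 5}  B5 = {2, 4, 5}
Tree: B1–B2, B1–B3, B1–B4, B1–B5

The largest bag has 3 vertices, giving width 2; this decomposition certifies tw(G) ≤ 2. For the lower bound, the 3 vertices {1, 4, 5} are pairwise adjacent, and any tree decomposition puts a clique entirely inside one bag — forcing width ≥ 2. Combining the bounds, tw(G) = 2.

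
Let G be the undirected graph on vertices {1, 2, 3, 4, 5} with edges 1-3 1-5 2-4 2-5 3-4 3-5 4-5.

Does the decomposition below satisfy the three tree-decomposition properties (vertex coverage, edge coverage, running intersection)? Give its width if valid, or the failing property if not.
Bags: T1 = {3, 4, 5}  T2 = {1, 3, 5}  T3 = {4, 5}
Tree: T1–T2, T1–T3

No — vertex 2 appears in no bag.

A tree decomposition must satisfy three properties: every vertex lies in some bag; for every edge, both endpoints lie together in some bag; and for every vertex, the bags containing it form a connected subtree. Here vertex 2 appears in no bag, so the decomposition is invalid.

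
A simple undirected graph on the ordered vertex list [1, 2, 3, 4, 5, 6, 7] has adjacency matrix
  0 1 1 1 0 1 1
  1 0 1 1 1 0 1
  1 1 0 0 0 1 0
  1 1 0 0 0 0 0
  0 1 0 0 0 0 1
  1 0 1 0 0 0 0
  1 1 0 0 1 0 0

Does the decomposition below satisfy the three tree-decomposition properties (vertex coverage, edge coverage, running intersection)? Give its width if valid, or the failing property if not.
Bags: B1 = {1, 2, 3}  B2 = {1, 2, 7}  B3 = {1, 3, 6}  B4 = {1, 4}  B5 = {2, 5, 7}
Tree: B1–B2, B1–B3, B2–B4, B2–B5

A tree decomposition must satisfy three properties: every vertex lies in some bag; for every edge, both endpoints lie together in some bag; and for every vertex, the bags containing it form a connected subtree. Here edge (2,4) lies in no bag, so the decomposition is invalid.

No — edge (2,4) lies in no bag.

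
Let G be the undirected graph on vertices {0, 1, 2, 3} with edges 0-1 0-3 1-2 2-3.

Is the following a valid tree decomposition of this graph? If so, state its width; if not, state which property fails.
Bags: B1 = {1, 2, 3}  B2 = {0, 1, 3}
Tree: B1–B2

Every vertex of G appears in some bag (union = {0, 1, 2, 3}); every edge is covered by a bag; and for each vertex v the set of bags containing v is connected in the bag tree. The decomposition is therefore valid. The largest bag has 3 vertices, so the width is 2.

Yes; width 2.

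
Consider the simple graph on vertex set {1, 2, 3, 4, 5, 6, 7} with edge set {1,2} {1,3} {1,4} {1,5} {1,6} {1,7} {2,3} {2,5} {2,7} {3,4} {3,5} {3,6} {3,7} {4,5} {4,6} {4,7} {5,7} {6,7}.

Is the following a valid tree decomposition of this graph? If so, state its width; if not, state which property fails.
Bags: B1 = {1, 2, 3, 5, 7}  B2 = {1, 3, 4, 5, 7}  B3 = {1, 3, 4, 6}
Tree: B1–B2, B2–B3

No — edge (7,6) lies in no bag.

A tree decomposition must satisfy three properties: every vertex lies in some bag; for every edge, both endpoints lie together in some bag; and for every vertex, the bags containing it form a connected subtree. Here edge (7,6) lies in no bag, so the decomposition is invalid.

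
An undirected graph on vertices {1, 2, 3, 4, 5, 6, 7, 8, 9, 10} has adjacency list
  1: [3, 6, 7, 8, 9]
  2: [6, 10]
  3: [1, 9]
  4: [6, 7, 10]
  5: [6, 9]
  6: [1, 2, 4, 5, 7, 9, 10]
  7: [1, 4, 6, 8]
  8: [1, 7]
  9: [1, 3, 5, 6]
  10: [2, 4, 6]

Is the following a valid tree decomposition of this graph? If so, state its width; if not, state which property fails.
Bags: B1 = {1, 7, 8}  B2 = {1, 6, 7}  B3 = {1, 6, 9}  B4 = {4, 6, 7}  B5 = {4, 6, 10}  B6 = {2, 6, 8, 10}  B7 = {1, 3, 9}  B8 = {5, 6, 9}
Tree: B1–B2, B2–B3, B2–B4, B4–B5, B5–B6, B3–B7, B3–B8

A tree decomposition must satisfy three properties: every vertex lies in some bag; for every edge, both endpoints lie together in some bag; and for every vertex, the bags containing it form a connected subtree. Here bags containing vertex 8 are not connected in the tree, so the decomposition is invalid.

No — bags containing vertex 8 are not connected in the tree.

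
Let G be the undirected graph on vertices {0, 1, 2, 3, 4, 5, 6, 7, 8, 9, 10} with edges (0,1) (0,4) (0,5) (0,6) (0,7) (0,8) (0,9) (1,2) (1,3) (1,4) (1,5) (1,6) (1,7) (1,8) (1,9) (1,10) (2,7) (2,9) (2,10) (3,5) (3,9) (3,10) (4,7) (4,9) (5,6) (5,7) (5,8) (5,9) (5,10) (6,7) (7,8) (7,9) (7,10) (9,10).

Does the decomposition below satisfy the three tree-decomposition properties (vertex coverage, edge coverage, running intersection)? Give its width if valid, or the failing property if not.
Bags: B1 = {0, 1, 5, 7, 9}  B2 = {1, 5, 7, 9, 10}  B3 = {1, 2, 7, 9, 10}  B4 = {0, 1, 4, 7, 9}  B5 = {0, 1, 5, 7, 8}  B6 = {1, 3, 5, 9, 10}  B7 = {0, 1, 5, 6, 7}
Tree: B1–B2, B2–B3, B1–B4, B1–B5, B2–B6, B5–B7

Yes; width 4.

Every vertex of G appears in some bag (union = {0, 1, 2, 3, 4, 5, 6, 7, 8, 9, 10}); every edge is covered by a bag; and for each vertex v the set of bags containing v is connected in the bag tree. The decomposition is therefore valid. The largest bag has 5 vertices, so the width is 4.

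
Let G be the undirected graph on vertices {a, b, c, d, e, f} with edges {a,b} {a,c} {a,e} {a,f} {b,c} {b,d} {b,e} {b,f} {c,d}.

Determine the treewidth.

A width-2 tree decomposition is:
Bags: B1 = {b, c, d}  B2 = {a, b, c}  B3 = {a, b, e}  B4 = {a, b, f}
Tree: B1–B2, B2–B3, B2–B4
Every bag has size at most 3, so the width is 3 − 1 = 2 and tw(G) ≤ 2. For the lower bound, the 3 vertices {b, c, d} are pairwise adjacent, and any tree decomposition puts a clique entirely inside one bag — forcing width ≥ 2. Hence tw(G) = 2 exactly.

2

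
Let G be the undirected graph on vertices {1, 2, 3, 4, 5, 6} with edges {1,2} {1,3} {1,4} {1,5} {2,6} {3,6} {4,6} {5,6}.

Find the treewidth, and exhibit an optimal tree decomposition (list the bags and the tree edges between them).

Treewidth 2.
One optimal decomposition is:
Bags: B1 = {1, 3, 6}  B2 = {1, 4, 6}  B3 = {1, 5, 6}  B4 = {1, 2, 6}
Tree: B1–B2, B2–B3, B3–B4

The largest bag has 3 vertices, giving width 2; this decomposition certifies tw(G) ≤ 2. For the lower bound, G contains the cycle 3–1–4–6–3, so G is not a forest; only forests have treewidth ≤ 1, hence tw(G) ≥ 2. Therefore the treewidth is 2.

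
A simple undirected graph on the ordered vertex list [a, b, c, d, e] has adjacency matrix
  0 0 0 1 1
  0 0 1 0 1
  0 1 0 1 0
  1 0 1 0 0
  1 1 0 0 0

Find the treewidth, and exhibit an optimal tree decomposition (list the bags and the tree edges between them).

Every bag has size at most 3, so the width is 3 − 1 = 2 and tw(G) ≤ 2. The edges d–c–b–e–a–d form a cycle, so G is not a tree and its treewidth is at least 2. Therefore the treewidth is 2.

Treewidth 2.
One such decomposition:
Bags: B1 = {b, c, d}  B2 = {b, d, e}  B3 = {a, d, e}
Tree: B1–B2, B2–B3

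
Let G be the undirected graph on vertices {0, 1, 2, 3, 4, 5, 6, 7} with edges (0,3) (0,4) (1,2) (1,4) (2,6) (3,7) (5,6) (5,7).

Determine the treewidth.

A width-2 tree decomposition is:
Bags: B1 = {2, 5, 6}  B2 = {1, 2, 5}  B3 = {1, 4, 5}  B4 = {0, 4, 5}  B5 = {0, 3, 5}  B6 = {3, 5, 7}
Tree: B1–B2, B2–B3, B3–B4, B4–B5, B5–B6
Every bag has size at most 3, so the width is 3 − 1 = 2 and tw(G) ≤ 2. For the lower bound, G contains the cycle 5–6–2–1–4–0–3–7–5, so G is not a forest; only forests have treewidth ≤ 1, hence tw(G) ≥ 2. The upper and lower bounds meet at 2, so that is the treewidth.

2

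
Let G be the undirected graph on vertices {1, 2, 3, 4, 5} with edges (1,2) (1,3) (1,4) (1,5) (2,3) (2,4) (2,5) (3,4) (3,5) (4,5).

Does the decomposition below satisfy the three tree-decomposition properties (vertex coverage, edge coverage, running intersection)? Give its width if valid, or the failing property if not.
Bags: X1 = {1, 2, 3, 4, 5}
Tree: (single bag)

Yes; width 4.

Checking the three conditions: (i) the bags cover all of {1, 2, 3, 4, 5}; (ii) for each edge, some bag contains both endpoints; (iii) the bags containing any fixed vertex form a subtree. All hold, so the decomposition is valid with width 5 − 1 = 4.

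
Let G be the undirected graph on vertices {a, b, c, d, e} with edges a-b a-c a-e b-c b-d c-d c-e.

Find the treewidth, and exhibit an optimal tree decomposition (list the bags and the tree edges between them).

Treewidth 2.
One optimal decomposition is:
Bags: B1 = {a, c, e}  B2 = {a, b, c}  B3 = {b, c, d}
Tree: B1–B2, B2–B3

Every bag has size at most 3, so the width is 3 − 1 = 2 and tw(G) ≤ 2. On the other hand G contains the 3-clique {b, c, d}. A clique must lie in a single bag of any decomposition, so no decomposition can have width below 2. The upper and lower bounds meet at 2, so that is the treewidth.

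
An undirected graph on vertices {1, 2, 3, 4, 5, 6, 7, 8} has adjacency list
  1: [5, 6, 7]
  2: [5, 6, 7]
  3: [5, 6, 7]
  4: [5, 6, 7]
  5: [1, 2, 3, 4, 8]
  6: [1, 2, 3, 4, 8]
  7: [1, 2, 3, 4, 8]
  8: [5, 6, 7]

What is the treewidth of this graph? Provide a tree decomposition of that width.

Every bag has size at most 4, so the width is 4 − 1 = 3 and tw(G) ≤ 3. For the lower bound: the 4 vertex sets {5,8}, {3,7}, {6}, {2} are disjoint, each induces a connected subgraph, and every pair is joined by at least one edge of G. Contracting each set to a single vertex therefore yields K_{4} as a minor, and since treewidth is minor-monotone, tw(G) ≥ tw(K_{4}) = 3. The upper and lower bounds meet at 3, so that is the treewidth.

Treewidth 3.
One optimal decomposition is:
Bags: B1 = {5, 6, 7, 8}  B2 = {3, 5, 6, 7}  B3 = {2, 5, 6, 7}  B4 = {4, 5, 6, 7}  B5 = {1, 5, 6, 7}
Tree: B1–B2, B2–B3, B3–B4, B4–B5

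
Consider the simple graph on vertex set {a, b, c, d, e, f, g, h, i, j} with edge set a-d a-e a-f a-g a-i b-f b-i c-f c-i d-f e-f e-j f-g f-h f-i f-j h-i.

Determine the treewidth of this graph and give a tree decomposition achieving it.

Treewidth 2.
One optimal decomposition is:
Bags: B1 = {a, f, i}  B2 = {b, f, i}  B3 = {c, f, i}  B4 = {a, f, g}  B5 = {a, d, f}  B6 = {f, h, i}  B7 = {a, e, f}  B8 = {e, f, j}
Tree: B1–B2, B1–B3, B1–B4, B1–B5, B3–B6, B5–B7, B7–B8

The largest bag has 3 vertices, giving width 2; this decomposition certifies tw(G) ≤ 2. For the lower bound, the 3 vertices {a, d, f} are pairwise adjacent, and any tree decomposition puts a clique entirely inside one bag — forcing width ≥ 2. The upper and lower bounds meet at 2, so that is the treewidth.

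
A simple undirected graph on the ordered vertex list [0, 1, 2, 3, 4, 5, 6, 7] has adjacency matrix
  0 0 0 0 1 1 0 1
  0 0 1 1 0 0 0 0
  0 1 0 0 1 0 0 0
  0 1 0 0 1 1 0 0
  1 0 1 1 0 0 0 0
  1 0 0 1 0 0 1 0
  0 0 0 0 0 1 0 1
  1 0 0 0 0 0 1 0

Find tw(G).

A width-2 tree decomposition is:
Bags: B1 = {1, 2, 3}  B2 = {2, 3, 4}  B3 = {3, 4, 5}  B4 = {0, 4, 5}  B5 = {0, 5, 6}  B6 = {0, 6, 7}
Tree: B1–B2, B2–B3, B3–B4, B4–B5, B5–B6
The largest bag has 3 vertices, giving width 2; this decomposition certifies tw(G) ≤ 2. Since 1–2–4–3–1 is a cycle in G, G is not acyclic. Forests are exactly the graphs of treewidth ≤ 1, so tw(G) ≥ 2. Therefore the treewidth is 2.

2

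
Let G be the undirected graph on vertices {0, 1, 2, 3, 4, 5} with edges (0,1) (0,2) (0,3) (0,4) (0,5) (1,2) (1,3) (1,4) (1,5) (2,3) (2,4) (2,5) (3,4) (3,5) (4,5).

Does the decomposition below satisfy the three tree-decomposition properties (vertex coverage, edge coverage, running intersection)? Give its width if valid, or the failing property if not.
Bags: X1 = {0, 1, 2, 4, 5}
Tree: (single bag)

No — vertex 3 appears in no bag.

A tree decomposition must satisfy three properties: every vertex lies in some bag; for every edge, both endpoints lie together in some bag; and for every vertex, the bags containing it form a connected subtree. Here vertex 3 appears in no bag, so the decomposition is invalid.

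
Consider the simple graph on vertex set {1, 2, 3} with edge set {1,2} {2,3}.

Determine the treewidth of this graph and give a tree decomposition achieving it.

Every bag has size at most 2, so the width is 2 − 1 = 1 and tw(G) ≤ 1. Any graph with an edge has treewidth ≥ 1, and G has the edge 1–2. The upper and lower bounds meet at 1, so that is the treewidth.

Treewidth 1.
One optimal decomposition is:
Bags: B1 = {1, 2}  B2 = {2, 3}
Tree: B1–B2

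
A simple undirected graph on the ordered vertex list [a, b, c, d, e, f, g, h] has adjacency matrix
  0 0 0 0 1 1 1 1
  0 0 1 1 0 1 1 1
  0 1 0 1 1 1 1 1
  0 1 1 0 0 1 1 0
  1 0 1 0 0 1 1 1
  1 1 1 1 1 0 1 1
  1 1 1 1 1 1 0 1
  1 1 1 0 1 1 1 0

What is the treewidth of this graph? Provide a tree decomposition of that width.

Every bag has size at most 5, so the width is 5 − 1 = 4 and tw(G) ≤ 4. Conversely, {b, c, d, f, g} is a clique of size 5, and the vertices of any clique must share a bag in every tree decomposition; so some bag has ≥ 5 vertices and tw(G) ≥ 4. Therefore the treewidth is 4.

Treewidth 4.
Bags: B1 = {c, e, f, g, h}  B2 = {b, c, f, g, h}  B3 = {b, c, d, f, g}  B4 = {a, e, f, g, h}
Tree: B1–B2, B2–B3, B1–B4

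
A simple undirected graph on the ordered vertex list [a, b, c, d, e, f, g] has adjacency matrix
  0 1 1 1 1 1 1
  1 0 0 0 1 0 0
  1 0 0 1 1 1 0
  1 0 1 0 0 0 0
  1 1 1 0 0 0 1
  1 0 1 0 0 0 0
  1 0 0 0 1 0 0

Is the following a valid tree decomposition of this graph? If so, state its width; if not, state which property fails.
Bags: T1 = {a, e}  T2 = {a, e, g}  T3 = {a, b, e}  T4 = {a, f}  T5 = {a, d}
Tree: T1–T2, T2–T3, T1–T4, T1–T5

A tree decomposition must satisfy three properties: every vertex lies in some bag; for every edge, both endpoints lie together in some bag; and for every vertex, the bags containing it form a connected subtree. Here vertex c appears in no bag, so the decomposition is invalid.

No — vertex c appears in no bag.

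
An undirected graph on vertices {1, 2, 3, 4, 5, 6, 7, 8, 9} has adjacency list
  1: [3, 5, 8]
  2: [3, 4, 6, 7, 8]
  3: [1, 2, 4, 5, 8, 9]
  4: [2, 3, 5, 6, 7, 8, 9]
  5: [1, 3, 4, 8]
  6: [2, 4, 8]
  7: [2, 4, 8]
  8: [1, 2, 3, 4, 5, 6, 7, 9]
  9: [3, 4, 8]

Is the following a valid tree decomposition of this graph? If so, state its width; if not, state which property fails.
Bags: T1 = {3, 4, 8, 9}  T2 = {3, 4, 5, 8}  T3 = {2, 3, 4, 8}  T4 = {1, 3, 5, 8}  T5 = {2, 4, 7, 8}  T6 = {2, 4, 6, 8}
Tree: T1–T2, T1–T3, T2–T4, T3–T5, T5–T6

Yes; width 3.

Every vertex of G appears in some bag (union = {1, 2, 3, 4, 5, 6, 7, 8, 9}); every edge is covered by a bag; and for each vertex v the set of bags containing v is connected in the bag tree. The decomposition is therefore valid. The largest bag has 4 vertices, so the width is 3.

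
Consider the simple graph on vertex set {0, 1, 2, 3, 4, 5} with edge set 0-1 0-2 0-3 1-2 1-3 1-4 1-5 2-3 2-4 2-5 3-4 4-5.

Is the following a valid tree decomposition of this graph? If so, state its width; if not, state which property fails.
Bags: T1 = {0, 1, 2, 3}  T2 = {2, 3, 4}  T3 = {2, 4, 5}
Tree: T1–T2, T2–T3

No — edge (1,4) lies in no bag.

A tree decomposition must satisfy three properties: every vertex lies in some bag; for every edge, both endpoints lie together in some bag; and for every vertex, the bags containing it form a connected subtree. Here edge (1,4) lies in no bag, so the decomposition is invalid.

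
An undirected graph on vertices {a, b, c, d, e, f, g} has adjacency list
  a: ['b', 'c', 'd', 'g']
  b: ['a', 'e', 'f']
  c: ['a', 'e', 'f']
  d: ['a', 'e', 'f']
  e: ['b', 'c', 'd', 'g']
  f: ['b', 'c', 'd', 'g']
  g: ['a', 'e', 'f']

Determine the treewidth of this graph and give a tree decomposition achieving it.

The largest bag has 4 vertices, giving width 3; this decomposition certifies tw(G) ≤ 3. For the lower bound: the 4 vertex sets {a,g}, {c,e}, {f}, {b} are disjoint, each induces a connected subgraph, and every pair is joined by at least one edge of G. Contracting each set to a single vertex therefore yields K_{4} as a minor, and since treewidth is minor-monotone, tw(G) ≥ tw(K_{4}) = 3. Hence tw(G) = 3 exactly.

Treewidth 3.
Bags: B1 = {a, e, f, g}  B2 = {a, c, e, f}  B3 = {a, b, e, f}  B4 = {a, d, e, f}
Tree: B1–B2, B2–B3, B3–B4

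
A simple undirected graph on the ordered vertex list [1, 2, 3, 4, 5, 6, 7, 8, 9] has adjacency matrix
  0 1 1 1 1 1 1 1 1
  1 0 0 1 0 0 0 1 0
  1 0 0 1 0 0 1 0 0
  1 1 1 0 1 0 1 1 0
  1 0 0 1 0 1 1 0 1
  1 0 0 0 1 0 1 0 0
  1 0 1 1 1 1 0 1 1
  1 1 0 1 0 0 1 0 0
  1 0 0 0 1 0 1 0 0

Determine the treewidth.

A width-3 tree decomposition is:
Bags: B1 = {1, 4, 7, 8}  B2 = {1, 2, 4, 8}  B3 = {1, 4, 5, 7}  B4 = {1, 5, 7, 9}  B5 = {1, 3, 4, 7}  B6 = {1, 5, 6, 7}
Tree: B1–B2, B1–B3, B3–B4, B1–B5, B4–B6
Every bag has size at most 4, so the width is 4 − 1 = 3 and tw(G) ≤ 3. On the other hand G contains the 4-clique {1, 2, 4, 8}. A clique must lie in a single bag of any decomposition, so no decomposition can have width below 3. Combining the bounds, tw(G) = 3.

3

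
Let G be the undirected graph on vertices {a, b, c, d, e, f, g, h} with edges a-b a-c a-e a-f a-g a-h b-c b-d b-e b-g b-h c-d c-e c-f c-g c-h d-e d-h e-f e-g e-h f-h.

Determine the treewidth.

A width-4 tree decomposition is:
Bags: B1 = {a, b, c, e, h}  B2 = {b, c, d, e, h}  B3 = {a, c, e, f, h}  B4 = {a, b, c, e, g}
Tree: B1–B2, B1–B3, B1–B4
Each bag holds 5 vertices, so the decomposition has width 4, which upper-bounds the treewidth. On the other hand G contains the 5-clique {a, b, c, e, g}. A clique must lie in a single bag of any decomposition, so no decomposition can have width below 4. Therefore the treewidth is 4.

4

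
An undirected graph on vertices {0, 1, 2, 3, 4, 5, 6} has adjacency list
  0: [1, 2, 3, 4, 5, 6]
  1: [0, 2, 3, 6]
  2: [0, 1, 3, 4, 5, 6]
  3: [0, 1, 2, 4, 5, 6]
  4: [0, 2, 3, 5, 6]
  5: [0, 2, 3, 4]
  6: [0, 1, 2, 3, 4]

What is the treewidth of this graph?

4

A width-4 tree decomposition is:
Bags: B1 = {0, 1, 2, 3, 6}  B2 = {0, 2, 3, 4, 6}  B3 = {0, 2, 3, 4, 5}
Tree: B1–B2, B2–B3
Every bag has size at most 5, so the width is 5 − 1 = 4 and tw(G) ≤ 4. On the other hand G contains the 5-clique {0, 1, 2, 3, 6}. A clique must lie in a single bag of any decomposition, so no decomposition can have width below 4. Hence tw(G) = 4 exactly.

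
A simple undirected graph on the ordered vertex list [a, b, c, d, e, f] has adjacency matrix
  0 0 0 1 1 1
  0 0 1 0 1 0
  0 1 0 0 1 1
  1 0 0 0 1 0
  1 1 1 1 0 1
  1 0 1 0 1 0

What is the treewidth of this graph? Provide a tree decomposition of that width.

Every bag has size at most 3, so the width is 3 − 1 = 2 and tw(G) ≤ 2. For the lower bound, the 3 vertices {a, d, e} are pairwise adjacent, and any tree decomposition puts a clique entirely inside one bag — forcing width ≥ 2. The upper and lower bounds meet at 2, so that is the treewidth.

Treewidth 2.
One such decomposition:
Bags: B1 = {c, e, f}  B2 = {a, e, f}  B3 = {a, d, e}  B4 = {b, c, e}
Tree: B1–B2, B2–B3, B1–B4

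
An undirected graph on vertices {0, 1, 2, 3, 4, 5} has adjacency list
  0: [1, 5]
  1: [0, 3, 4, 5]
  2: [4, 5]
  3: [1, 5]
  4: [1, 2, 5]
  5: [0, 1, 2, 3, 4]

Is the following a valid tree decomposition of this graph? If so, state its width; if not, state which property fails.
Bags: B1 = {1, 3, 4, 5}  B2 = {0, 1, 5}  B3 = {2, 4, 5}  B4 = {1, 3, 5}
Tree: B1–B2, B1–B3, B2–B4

A tree decomposition must satisfy three properties: every vertex lies in some bag; for every edge, both endpoints lie together in some bag; and for every vertex, the bags containing it form a connected subtree. Here bags containing vertex 3 are not connected in the tree, so the decomposition is invalid.

No — bags containing vertex 3 are not connected in the tree.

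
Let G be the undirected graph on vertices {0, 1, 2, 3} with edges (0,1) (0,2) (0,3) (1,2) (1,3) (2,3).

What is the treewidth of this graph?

3

A width-3 tree decomposition is:
Bags: B1 = {0, 1, 2, 3}
Tree: (single bag)
A single bag containing all 4 vertices is trivially a valid decomposition of width 3. On the other hand G contains the 4-clique {0, 1, 2, 3}. A clique must lie in a single bag of any decomposition, so no decomposition can have width below 3. Hence tw(G) = 3 exactly.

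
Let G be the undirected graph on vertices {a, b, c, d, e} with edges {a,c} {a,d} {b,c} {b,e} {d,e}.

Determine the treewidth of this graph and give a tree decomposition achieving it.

Every bag has size at most 3, so the width is 3 − 1 = 2 and tw(G) ≤ 2. The edges a–d–e–b–c–a form a cycle, so G is not a tree and its treewidth is at least 2. Hence tw(G) = 2 exactly.

Treewidth 2.
One optimal decomposition is:
Bags: B1 = {a, d, e}  B2 = {a, b, e}  B3 = {a, b, c}
Tree: B1–B2, B2–B3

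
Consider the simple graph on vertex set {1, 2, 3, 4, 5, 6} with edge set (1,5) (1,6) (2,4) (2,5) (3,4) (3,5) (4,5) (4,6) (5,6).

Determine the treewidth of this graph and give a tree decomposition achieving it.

Treewidth 2.
One such decomposition:
Bags: B1 = {3, 4, 5}  B2 = {4, 5, 6}  B3 = {1, 5, 6}  B4 = {2, 4, 5}
Tree: B1–B2, B2–B3, B2–B4

Each bag holds 3 vertices, so the decomposition has width 2, which upper-bounds the treewidth. Conversely, {1, 5, 6} is a clique of size 3, and the vertices of any clique must share a bag in every tree decomposition; so some bag has ≥ 3 vertices and tw(G) ≥ 2. Hence tw(G) = 2 exactly.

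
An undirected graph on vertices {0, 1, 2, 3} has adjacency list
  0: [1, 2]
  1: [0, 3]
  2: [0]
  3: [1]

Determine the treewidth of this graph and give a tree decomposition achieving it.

The largest bag has 2 vertices, giving width 1; this decomposition certifies tw(G) ≤ 1. G has an edge, so its treewidth is at least 1. Therefore the treewidth is 1.

Treewidth 1.
Bags: B1 = {0, 2}  B2 = {0, 1}  B3 = {1, 3}
Tree: B1–B2, B2–B3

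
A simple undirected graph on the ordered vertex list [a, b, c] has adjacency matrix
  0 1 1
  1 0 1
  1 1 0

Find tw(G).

A width-2 tree decomposition is:
Bags: B1 = {a, b, c}
Tree: (single bag)
With just one bag of size 3, the width is 3 − 1 = 2, so tw(G) ≤ 2. Conversely, {a, b, c} is a clique of size 3, and the vertices of any clique must share a bag in every tree decomposition; so some bag has ≥ 3 vertices and tw(G) ≥ 2. The upper and lower bounds meet at 2, so that is the treewidth.

2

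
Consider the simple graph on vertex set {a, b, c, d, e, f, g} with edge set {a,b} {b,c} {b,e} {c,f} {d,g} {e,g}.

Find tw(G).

A width-1 tree decomposition is:
Bags: B1 = {c, f}  B2 = {b, c}  B3 = {b, e}  B4 = {e, g}  B5 = {a, b}  B6 = {d, g}
Tree: B1–B2, B2–B3, B3–B4, B2–B5, B4–B6
Every bag has size at most 2, so the width is 2 − 1 = 1 and tw(G) ≤ 1. G has an edge, so its treewidth is at least 1. Hence tw(G) = 1 exactly.

1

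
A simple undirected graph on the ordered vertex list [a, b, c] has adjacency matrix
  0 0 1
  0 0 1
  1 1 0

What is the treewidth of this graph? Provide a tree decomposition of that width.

Treewidth 1.
One such decomposition:
Bags: B1 = {b, c}  B2 = {a, c}
Tree: B1–B2

The largest bag has 2 vertices, giving width 1; this decomposition certifies tw(G) ≤ 1. Since G has at least one edge (e.g. b–c), it is not an edgeless graph, so tw(G) ≥ 1. Combining the bounds, tw(G) = 1.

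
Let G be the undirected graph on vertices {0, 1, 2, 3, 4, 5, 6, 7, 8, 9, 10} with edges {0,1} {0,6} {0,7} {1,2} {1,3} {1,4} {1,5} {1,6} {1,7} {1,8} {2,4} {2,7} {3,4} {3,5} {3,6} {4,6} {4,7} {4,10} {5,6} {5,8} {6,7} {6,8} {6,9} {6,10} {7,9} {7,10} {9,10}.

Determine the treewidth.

A width-3 tree decomposition is:
Bags: B1 = {1, 4, 6, 7}  B2 = {1, 3, 4, 6}  B3 = {1, 3, 5, 6}  B4 = {0, 1, 6, 7}  B5 = {4, 6, 7, 10}  B6 = {1, 5, 6, 8}  B7 = {1, 2, 4, 7}  B8 = {6, 7, 9, 10}
Tree: B1–B2, B2–B3, B1–B4, B1–B5, B3–B6, B1–B7, B5–B8
Every bag has size at most 4, so the width is 4 − 1 = 3 and tw(G) ≤ 3. Conversely, {1, 2, 4, 7} is a clique of size 4, and the vertices of any clique must share a bag in every tree decomposition; so some bag has ≥ 4 vertices and tw(G) ≥ 3. Therefore the treewidth is 3.

3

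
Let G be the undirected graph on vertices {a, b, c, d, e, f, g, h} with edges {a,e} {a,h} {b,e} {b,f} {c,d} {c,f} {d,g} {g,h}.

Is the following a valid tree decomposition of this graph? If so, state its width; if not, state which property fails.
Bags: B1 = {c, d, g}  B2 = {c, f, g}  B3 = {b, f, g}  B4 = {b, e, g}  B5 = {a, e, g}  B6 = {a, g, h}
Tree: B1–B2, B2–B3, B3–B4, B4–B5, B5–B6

Yes; width 2.

Every vertex of G appears in some bag (union = {a, b, c, d, e, f, g, h}); every edge is covered by a bag; and for each vertex v the set of bags containing v is connected in the bag tree. The decomposition is therefore valid. The largest bag has 3 vertices, so the width is 2.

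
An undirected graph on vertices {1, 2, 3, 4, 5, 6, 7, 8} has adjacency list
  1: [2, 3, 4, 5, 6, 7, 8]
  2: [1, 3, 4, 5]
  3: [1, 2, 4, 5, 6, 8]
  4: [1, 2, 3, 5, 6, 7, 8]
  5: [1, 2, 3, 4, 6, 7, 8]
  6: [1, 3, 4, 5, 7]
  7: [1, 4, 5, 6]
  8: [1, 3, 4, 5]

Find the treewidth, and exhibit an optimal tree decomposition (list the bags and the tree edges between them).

Treewidth 4.
Bags: B1 = {1, 4, 5, 6, 7}  B2 = {1, 3, 4, 5, 6}  B3 = {1, 3, 4, 5, 8}  B4 = {1, 2, 3, 4, 5}
Tree: B1–B2, B2–B3, B2–B4

The largest bag has 5 vertices, giving width 4; this decomposition certifies tw(G) ≤ 4. For the lower bound, the 5 vertices {1, 3, 4, 5, 8} are pairwise adjacent, and any tree decomposition puts a clique entirely inside one bag — forcing width ≥ 4. Therefore the treewidth is 4.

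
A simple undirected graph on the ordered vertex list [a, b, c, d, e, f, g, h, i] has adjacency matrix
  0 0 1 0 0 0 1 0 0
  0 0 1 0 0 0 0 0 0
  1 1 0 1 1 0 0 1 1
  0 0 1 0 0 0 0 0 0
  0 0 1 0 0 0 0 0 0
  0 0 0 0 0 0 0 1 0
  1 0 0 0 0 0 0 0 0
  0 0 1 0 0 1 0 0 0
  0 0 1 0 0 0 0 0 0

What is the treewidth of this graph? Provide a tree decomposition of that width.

Treewidth 1.
Bags: B1 = {a, c}  B2 = {c, d}  B3 = {b, c}  B4 = {c, e}  B5 = {a, g}  B6 = {c, h}  B7 = {f, h}  B8 = {c, i}
Tree: B1–B2, B1–B3, B3–B4, B1–B5, B1–B6, B6–B7, B2–B8

Every bag has size at most 2, so the width is 2 − 1 = 1 and tw(G) ≤ 1. G has an edge, so its treewidth is at least 1. Combining the bounds, tw(G) = 1.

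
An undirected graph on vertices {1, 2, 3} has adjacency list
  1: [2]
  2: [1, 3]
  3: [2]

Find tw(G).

A width-1 tree decomposition is:
Bags: B1 = {1, 2}  B2 = {2, 3}
Tree: B1–B2
The largest bag has 2 vertices, giving width 1; this decomposition certifies tw(G) ≤ 1. Any graph with an edge has treewidth ≥ 1, and G has the edge 1–2. Combining the bounds, tw(G) = 1.

1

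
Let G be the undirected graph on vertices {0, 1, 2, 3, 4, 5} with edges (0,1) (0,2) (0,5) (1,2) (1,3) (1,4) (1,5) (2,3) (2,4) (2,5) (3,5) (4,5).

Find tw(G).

A width-3 tree decomposition is:
Bags: B1 = {1, 2, 3, 5}  B2 = {1, 2, 4, 5}  B3 = {0, 1, 2, 5}
Tree: B1–B2, B1–B3
The largest bag has 4 vertices, giving width 3; this decomposition certifies tw(G) ≤ 3. Conversely, {0, 1, 2, 5} is a clique of size 4, and the vertices of any clique must share a bag in every tree decomposition; so some bag has ≥ 4 vertices and tw(G) ≥ 3. Combining the bounds, tw(G) = 3.

3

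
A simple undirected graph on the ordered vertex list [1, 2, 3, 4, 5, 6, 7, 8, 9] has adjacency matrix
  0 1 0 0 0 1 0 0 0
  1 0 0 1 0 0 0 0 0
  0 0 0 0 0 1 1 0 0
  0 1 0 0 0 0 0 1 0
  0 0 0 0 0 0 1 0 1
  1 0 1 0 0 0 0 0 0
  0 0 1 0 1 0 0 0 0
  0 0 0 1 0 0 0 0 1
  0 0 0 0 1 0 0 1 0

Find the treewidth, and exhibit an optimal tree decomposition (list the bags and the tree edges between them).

Each bag holds 3 vertices, so the decomposition has width 2, which upper-bounds the treewidth. The edges 7–5–9–8–4–2–1–6–3–7 form a cycle, so G is not a tree and its treewidth is at least 2. Therefore the treewidth is 2.

Treewidth 2.
Bags: B1 = {5, 7, 9}  B2 = {7, 8, 9}  B3 = {4, 7, 8}  B4 = {2, 4, 7}  B5 = {1, 2, 7}  B6 = {1, 6, 7}  B7 = {3, 6, 7}
Tree: B1–B2, B2–B3, B3–B4, B4–B5, B5–B6, B6–B7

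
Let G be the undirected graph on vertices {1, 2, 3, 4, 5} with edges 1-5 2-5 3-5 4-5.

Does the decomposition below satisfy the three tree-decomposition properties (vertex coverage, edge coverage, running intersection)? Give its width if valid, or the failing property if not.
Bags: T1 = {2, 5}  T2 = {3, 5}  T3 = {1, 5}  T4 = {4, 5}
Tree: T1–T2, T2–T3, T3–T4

Every vertex of G appears in some bag (union = {1, 2, 3, 4, 5}); every edge is covered by a bag; and for each vertex v the set of bags containing v is connected in the bag tree. The decomposition is therefore valid. The largest bag has 2 vertices, so the width is 1.

Yes; width 1.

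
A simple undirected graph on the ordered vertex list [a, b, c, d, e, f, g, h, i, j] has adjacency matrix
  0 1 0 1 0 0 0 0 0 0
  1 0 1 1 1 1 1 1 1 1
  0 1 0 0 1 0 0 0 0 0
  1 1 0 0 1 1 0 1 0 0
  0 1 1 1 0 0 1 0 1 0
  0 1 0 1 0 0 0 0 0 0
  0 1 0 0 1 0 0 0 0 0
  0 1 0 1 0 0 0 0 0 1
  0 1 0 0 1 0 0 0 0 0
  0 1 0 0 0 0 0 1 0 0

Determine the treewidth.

A width-2 tree decomposition is:
Bags: B1 = {b, d, e}  B2 = {b, e, i}  B3 = {b, c, e}  B4 = {b, e, g}  B5 = {b, d, h}  B6 = {b, d, f}  B7 = {b, h, j}  B8 = {a, b, d}
Tree: B1–B2, B2–B3, B1–B4, B1–B5, B5–B6, B5–B7, B5–B8
Every bag has size at most 3, so the width is 3 − 1 = 2 and tw(G) ≤ 2. For the lower bound, the 3 vertices {b, d, e} are pairwise adjacent, and any tree decomposition puts a clique entirely inside one bag — forcing width ≥ 2. Combining the bounds, tw(G) = 2.

2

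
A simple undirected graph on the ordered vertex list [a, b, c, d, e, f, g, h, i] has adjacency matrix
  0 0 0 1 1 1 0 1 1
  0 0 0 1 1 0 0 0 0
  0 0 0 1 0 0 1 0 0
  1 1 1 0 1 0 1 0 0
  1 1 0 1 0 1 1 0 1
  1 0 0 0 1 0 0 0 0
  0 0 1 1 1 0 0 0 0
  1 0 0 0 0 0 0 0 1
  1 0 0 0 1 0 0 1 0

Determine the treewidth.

2

A width-2 tree decomposition is:
Bags: B1 = {b, d, e}  B2 = {a, d, e}  B3 = {a, e, i}  B4 = {a, h, i}  B5 = {d, e, g}  B6 = {a, e, f}  B7 = {c, d, g}
Tree: B1–B2, B2–B3, B3–B4, B1–B5, B2–B6, B5–B7
Every bag has size at most 3, so the width is 3 − 1 = 2 and tw(G) ≤ 2. Conversely, {d, e, g} is a clique of size 3, and the vertices of any clique must share a bag in every tree decomposition; so some bag has ≥ 3 vertices and tw(G) ≥ 2. Hence tw(G) = 2 exactly.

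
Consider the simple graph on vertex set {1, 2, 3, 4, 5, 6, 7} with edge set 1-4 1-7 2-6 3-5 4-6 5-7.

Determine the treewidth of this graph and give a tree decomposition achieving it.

Treewidth 1.
One such decomposition:
Bags: B1 = {3, 5}  B2 = {5, 7}  B3 = {1, 7}  B4 = {1, 4}  B5 = {4, 6}  B6 = {2, 6}
Tree: B1–B2, B2–B3, B3–B4, B4–B5, B5–B6

Every bag has size at most 2, so the width is 2 − 1 = 1 and tw(G) ≤ 1. Any graph with an edge has treewidth ≥ 1, and G has the edge 3–5. Combining the bounds, tw(G) = 1.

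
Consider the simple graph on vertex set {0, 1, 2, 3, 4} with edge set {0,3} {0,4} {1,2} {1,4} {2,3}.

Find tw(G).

2

A width-2 tree decomposition is:
Bags: B1 = {1, 2, 3}  B2 = {1, 3, 4}  B3 = {0, 3, 4}
Tree: B1–B2, B2–B3
Every bag has size at most 3, so the width is 3 − 1 = 2 and tw(G) ≤ 2. Since 3–2–1–4–0–3 is a cycle in G, G is not acyclic. Forests are exactly the graphs of treewidth ≤ 1, so tw(G) ≥ 2. Therefore the treewidth is 2.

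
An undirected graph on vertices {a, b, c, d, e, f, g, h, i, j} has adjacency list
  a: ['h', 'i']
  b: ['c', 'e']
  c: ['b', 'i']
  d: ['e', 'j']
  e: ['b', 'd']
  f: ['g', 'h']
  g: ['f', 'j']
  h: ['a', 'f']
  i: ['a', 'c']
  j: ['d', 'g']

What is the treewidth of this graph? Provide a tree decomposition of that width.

Treewidth 2.
One such decomposition:
Bags: B1 = {b, c, e}  B2 = {c, e, i}  B3 = {a, e, i}  B4 = {a, e, h}  B5 = {e, f, h}  B6 = {e, f, g}  B7 = {e, g, j}  B8 = {d, e, j}
Tree: B1–B2, B2–B3, B3–B4, B4–B5, B5–B6, B6–B7, B7–B8

Every bag has size at most 3, so the width is 3 − 1 = 2 and tw(G) ≤ 2. Since e–b–c–i–a–h–f–g–j–d–e is a cycle in G, G is not acyclic. Forests are exactly the graphs of treewidth ≤ 1, so tw(G) ≥ 2. Therefore the treewidth is 2.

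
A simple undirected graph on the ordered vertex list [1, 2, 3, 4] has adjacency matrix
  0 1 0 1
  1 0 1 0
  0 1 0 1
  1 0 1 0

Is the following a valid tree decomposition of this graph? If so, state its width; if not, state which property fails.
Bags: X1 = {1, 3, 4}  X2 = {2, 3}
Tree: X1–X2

A tree decomposition must satisfy three properties: every vertex lies in some bag; for every edge, both endpoints lie together in some bag; and for every vertex, the bags containing it form a connected subtree. Here edge (1,2) lies in no bag, so the decomposition is invalid.

No — edge (1,2) lies in no bag.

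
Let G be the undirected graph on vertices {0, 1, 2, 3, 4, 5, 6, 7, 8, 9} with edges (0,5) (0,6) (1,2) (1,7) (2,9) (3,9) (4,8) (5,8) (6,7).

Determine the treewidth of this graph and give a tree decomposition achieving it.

Treewidth 1.
Bags: B1 = {3, 9}  B2 = {2, 9}  B3 = {1, 2}  B4 = {1, 7}  B5 = {6, 7}  B6 = {0, 6}  B7 = {0, 5}  B8 = {5, 8}  B9 = {4, 8}
Tree: B1–B2, B2–B3, B3–B4, B4–B5, B5–B6, B6–B7, B7–B8, B8–B9

Every bag has size at most 2, so the width is 2 − 1 = 1 and tw(G) ≤ 1. G has an edge, so its treewidth is at least 1. Therefore the treewidth is 1.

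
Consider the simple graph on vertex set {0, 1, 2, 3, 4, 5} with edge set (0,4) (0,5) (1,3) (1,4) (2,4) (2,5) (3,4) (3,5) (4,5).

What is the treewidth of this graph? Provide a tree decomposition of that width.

Treewidth 2.
One optimal decomposition is:
Bags: B1 = {3, 4, 5}  B2 = {0, 4, 5}  B3 = {2, 4, 5}  B4 = {1, 3, 4}
Tree: B1–B2, B1–B3, B1–B4

Every bag has size at most 3, so the width is 3 − 1 = 2 and tw(G) ≤ 2. On the other hand G contains the 3-clique {1, 3, 4}. A clique must lie in a single bag of any decomposition, so no decomposition can have width below 2. Combining the bounds, tw(G) = 2.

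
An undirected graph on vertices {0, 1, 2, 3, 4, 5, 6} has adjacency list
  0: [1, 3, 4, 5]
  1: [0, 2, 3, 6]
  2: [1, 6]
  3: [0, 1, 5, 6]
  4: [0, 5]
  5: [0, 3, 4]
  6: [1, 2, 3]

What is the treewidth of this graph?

2

A width-2 tree decomposition is:
Bags: B1 = {1, 3, 6}  B2 = {1, 2, 6}  B3 = {0, 1, 3}  B4 = {0, 3, 5}  B5 = {0, 4, 5}
Tree: B1–B2, B1–B3, B3–B4, B4–B5
Each bag holds 3 vertices, so the decomposition has width 2, which upper-bounds the treewidth. Conversely, {0, 1, 3} is a clique of size 3, and the vertices of any clique must share a bag in every tree decomposition; so some bag has ≥ 3 vertices and tw(G) ≥ 2. Combining the bounds, tw(G) = 2.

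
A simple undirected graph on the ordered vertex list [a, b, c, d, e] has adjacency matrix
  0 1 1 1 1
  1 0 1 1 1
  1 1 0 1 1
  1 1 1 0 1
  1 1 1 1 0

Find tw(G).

A width-4 tree decomposition is:
Bags: B1 = {a, b, c, d, e}
Tree: (single bag)
A single bag containing all 5 vertices is trivially a valid decomposition of width 4. For the lower bound, the 5 vertices {a, b, c, d, e} are pairwise adjacent, and any tree decomposition puts a clique entirely inside one bag — forcing width ≥ 4. The upper and lower bounds meet at 4, so that is the treewidth.

4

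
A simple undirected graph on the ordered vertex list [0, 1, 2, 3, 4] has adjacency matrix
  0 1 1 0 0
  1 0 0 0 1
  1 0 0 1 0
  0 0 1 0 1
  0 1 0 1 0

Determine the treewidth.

A width-2 tree decomposition is:
Bags: B1 = {0, 1, 2}  B2 = {1, 2, 4}  B3 = {2, 3, 4}
Tree: B1–B2, B2–B3
Every bag has size at most 3, so the width is 3 − 1 = 2 and tw(G) ≤ 2. Since 2–0–1–4–3–2 is a cycle in G, G is not acyclic. Forests are exactly the graphs of treewidth ≤ 1, so tw(G) ≥ 2. Therefore the treewidth is 2.

2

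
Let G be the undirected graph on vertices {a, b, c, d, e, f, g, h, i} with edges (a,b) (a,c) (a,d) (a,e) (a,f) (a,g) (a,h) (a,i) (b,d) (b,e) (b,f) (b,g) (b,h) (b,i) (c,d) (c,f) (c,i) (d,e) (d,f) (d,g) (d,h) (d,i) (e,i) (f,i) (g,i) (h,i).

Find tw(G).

4

A width-4 tree decomposition is:
Bags: B1 = {a, b, d, f, i}  B2 = {a, c, d, f, i}  B3 = {a, b, d, g, i}  B4 = {a, b, d, h, i}  B5 = {a, b, d, e, i}
Tree: B1–B2, B1–B3, B1–B4, B3–B5
The largest bag has 5 vertices, giving width 4; this decomposition certifies tw(G) ≤ 4. For the lower bound, the 5 vertices {a, c, d, f, i} are pairwise adjacent, and any tree decomposition puts a clique entirely inside one bag — forcing width ≥ 4. Therefore the treewidth is 4.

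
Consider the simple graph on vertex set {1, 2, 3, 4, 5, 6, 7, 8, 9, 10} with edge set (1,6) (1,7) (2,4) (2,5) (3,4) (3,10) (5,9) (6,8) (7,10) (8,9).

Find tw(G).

2

A width-2 tree decomposition is:
Bags: B1 = {2, 3, 4}  B2 = {2, 3, 5}  B3 = {3, 5, 9}  B4 = {3, 8, 9}  B5 = {3, 6, 8}  B6 = {1, 3, 6}  B7 = {1, 3, 7}  B8 = {3, 7, 10}
Tree: B1–B2, B2–B3, B3–B4, B4–B5, B5–B6, B6–B7, B7–B8
Every bag has size at most 3, so the width is 3 − 1 = 2 and tw(G) ≤ 2. For the lower bound, G contains the cycle 3–4–2–5–9–8–6–1–7–10–3, so G is not a forest; only forests have treewidth ≤ 1, hence tw(G) ≥ 2. Therefore the treewidth is 2.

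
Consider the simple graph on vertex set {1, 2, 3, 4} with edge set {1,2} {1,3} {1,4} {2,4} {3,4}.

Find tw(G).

A width-2 tree decomposition is:
Bags: B1 = {1, 2, 4}  B2 = {1, 3, 4}
Tree: B1–B2
Every bag has size at most 3, so the width is 3 − 1 = 2 and tw(G) ≤ 2. On the other hand G contains the 3-clique {1, 2, 4}. A clique must lie in a single bag of any decomposition, so no decomposition can have width below 2. The upper and lower bounds meet at 2, so that is the treewidth.

2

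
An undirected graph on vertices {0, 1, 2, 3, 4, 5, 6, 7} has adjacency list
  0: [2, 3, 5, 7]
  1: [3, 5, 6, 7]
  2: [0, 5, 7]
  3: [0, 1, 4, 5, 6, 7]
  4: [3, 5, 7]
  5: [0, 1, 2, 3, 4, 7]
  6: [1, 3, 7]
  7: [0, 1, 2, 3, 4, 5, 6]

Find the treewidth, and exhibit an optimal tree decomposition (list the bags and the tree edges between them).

Every bag has size at most 4, so the width is 4 − 1 = 3 and tw(G) ≤ 3. On the other hand G contains the 4-clique {0, 2, 5, 7}. A clique must lie in a single bag of any decomposition, so no decomposition can have width below 3. Hence tw(G) = 3 exactly.

Treewidth 3.
Bags: B1 = {1, 3, 5, 7}  B2 = {0, 3, 5, 7}  B3 = {1, 3, 6, 7}  B4 = {3, 4, 5, 7}  B5 = {0, 2, 5, 7}
Tree: B1–B2, B1–B3, B1–B4, B2–B5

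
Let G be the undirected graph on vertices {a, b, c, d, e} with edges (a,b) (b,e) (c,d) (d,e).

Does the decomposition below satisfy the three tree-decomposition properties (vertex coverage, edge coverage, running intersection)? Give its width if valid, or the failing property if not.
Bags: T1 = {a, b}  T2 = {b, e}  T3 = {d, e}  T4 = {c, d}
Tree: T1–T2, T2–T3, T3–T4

Every vertex of G appears in some bag (union = {a, b, c, d, e}); every edge is covered by a bag; and for each vertex v the set of bags containing v is connected in the bag tree. The decomposition is therefore valid. The largest bag has 2 vertices, so the width is 1.

Yes; width 1.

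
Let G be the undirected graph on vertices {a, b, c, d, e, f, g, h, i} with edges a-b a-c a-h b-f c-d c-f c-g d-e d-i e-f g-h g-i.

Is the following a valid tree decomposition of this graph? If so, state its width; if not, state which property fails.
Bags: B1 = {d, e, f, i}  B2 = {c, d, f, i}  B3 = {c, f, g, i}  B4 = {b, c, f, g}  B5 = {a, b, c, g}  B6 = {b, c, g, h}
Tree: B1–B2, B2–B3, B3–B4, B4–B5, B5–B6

No — edge (a,h) lies in no bag.

A tree decomposition must satisfy three properties: every vertex lies in some bag; for every edge, both endpoints lie together in some bag; and for every vertex, the bags containing it form a connected subtree. Here edge (a,h) lies in no bag, so the decomposition is invalid.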